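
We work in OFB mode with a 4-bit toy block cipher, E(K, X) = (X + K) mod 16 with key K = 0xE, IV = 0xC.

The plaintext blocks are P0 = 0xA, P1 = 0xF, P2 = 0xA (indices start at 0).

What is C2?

C2 = 0xC

OFB encryption: S_i = E(K, S_{i−1}) with S_{−1} = IV; C_i = P_i ⊕ S_i.
C0: S = E(K, 0xC) = 0xA; 0xA ⊕ 0xA = 0x0.
C1: S = E(K, 0xA) = 0x8; 0xF ⊕ 0x8 = 0x7.
C2: S = E(K, 0x8) = 0x6; 0xA ⊕ 0x6 = 0xC.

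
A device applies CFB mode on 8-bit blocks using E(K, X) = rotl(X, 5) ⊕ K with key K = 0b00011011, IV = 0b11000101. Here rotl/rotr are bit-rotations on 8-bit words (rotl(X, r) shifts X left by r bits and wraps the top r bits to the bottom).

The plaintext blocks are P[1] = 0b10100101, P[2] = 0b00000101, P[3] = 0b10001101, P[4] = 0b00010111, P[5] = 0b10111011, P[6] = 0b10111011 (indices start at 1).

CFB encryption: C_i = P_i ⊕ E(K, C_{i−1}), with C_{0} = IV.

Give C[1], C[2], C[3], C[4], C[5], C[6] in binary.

C[1] = 0b00000110, C[2] = 0b11011110, C[3] = 0b01001101, C[4] = 0b10100101, C[5] = 0b00010100, C[6] = 0b00100010

C[1]: E(K, 0b11000101) = 0b10100011; 0b10100101 ⊕ 0b10100011 = 0b00000110.
C[2]: E(K, 0b00000110) = 0b11011011; 0b00000101 ⊕ 0b11011011 = 0b11011110.
C[3]: E(K, 0b11011110) = 0b11000000; 0b10001101 ⊕ 0b11000000 = 0b01001101.
C[4]: E(K, 0b01001101) = 0b10110010; 0b00010111 ⊕ 0b10110010 = 0b10100101.
C[5]: E(K, 0b10100101) = 0b10101111; 0b10111011 ⊕ 0b10101111 = 0b00010100.
C[6]: E(K, 0b00010100) = 0b10011001; 0b10111011 ⊕ 0b10011001 = 0b00100010.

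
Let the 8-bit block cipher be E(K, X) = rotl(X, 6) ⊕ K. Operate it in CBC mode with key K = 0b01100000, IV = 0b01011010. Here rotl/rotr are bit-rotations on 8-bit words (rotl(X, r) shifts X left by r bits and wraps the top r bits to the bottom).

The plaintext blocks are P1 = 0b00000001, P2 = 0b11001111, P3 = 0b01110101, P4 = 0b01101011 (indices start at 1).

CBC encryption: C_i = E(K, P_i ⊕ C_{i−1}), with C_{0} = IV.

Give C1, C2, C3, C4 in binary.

C1: P1 ⊕ 0b01011010 = 0b01011011; E(K, 0b01011011) = 0b10110110.
C2: P2 ⊕ 0b10110110 = 0b01111001; E(K, 0b01111001) = 0b00111110.
C3: P3 ⊕ 0b00111110 = 0b01001011; E(K, 0b01001011) = 0b10110010.
C4: P4 ⊕ 0b10110010 = 0b11011001; E(K, 0b11011001) = 0b00010110.

C1 = 0b10110110, C2 = 0b00111110, C3 = 0b10110010, C4 = 0b00010110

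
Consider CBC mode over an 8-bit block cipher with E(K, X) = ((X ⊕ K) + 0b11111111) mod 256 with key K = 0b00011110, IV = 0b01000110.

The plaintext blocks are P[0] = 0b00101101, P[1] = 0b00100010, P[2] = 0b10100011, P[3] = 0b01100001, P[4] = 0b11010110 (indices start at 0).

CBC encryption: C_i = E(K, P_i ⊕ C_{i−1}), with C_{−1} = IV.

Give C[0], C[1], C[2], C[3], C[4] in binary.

C[0] = 0b01110100, C[1] = 0b01000111, C[2] = 0b11111001, C[3] = 0b10000101, C[4] = 0b01001100

C[0]: P[0] ⊕ 0b01000110 = 0b01101011; E(K, 0b01101011) = 0b01110100.
C[1]: P[1] ⊕ 0b01110100 = 0b01010110; E(K, 0b01010110) = 0b01000111.
C[2]: P[2] ⊕ 0b01000111 = 0b11100100; E(K, 0b11100100) = 0b11111001.
C[3]: P[3] ⊕ 0b11111001 = 0b10011000; E(K, 0b10011000) = 0b10000101.
C[4]: P[4] ⊕ 0b10000101 = 0b01010011; E(K, 0b01010011) = 0b01001100.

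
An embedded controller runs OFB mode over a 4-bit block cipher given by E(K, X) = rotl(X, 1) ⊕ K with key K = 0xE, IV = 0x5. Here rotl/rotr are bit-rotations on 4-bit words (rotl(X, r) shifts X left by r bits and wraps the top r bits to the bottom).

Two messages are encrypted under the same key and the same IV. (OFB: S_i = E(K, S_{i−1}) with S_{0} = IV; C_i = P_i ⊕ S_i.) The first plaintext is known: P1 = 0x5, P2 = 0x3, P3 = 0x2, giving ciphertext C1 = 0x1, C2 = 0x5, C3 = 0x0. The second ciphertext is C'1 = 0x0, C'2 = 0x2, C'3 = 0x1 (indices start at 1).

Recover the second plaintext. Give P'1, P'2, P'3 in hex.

In OFB with a reused IV, both messages share the same keystream S_i, so C_i ⊕ C'_i = P_i ⊕ P'_i and thus P'_i = P_i ⊕ C_i ⊕ C'_i.
P'1: 0x5 ⊕ 0x1 ⊕ 0x0 = 0x4.
P'2: 0x3 ⊕ 0x5 ⊕ 0x2 = 0x4.
P'3: 0x2 ⊕ 0x0 ⊕ 0x1 = 0x3.

P'1 = 0x4, P'2 = 0x4, P'3 = 0x3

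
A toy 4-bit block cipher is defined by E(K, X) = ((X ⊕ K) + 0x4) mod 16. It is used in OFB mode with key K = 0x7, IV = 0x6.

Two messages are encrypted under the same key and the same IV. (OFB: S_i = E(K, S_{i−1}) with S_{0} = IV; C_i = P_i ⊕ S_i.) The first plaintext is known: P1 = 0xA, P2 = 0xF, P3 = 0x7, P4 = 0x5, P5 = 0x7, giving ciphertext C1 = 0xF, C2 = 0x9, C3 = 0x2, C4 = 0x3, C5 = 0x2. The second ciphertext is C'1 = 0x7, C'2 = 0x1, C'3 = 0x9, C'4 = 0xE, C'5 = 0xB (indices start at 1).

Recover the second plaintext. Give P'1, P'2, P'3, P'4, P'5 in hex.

P'1 = 0x2, P'2 = 0x7, P'3 = 0xC, P'4 = 0x8, P'5 = 0xE

In OFB with a reused IV, both messages share the same keystream S_i, so C_i ⊕ C'_i = P_i ⊕ P'_i and thus P'_i = P_i ⊕ C_i ⊕ C'_i.
P'1: 0xA ⊕ 0xF ⊕ 0x7 = 0x2.
P'2: 0xF ⊕ 0x9 ⊕ 0x1 = 0x7.
P'3: 0x7 ⊕ 0x2 ⊕ 0x9 = 0xC.
P'4: 0x5 ⊕ 0x3 ⊕ 0xE = 0x8.
P'5: 0x7 ⊕ 0x2 ⊕ 0xB = 0xE.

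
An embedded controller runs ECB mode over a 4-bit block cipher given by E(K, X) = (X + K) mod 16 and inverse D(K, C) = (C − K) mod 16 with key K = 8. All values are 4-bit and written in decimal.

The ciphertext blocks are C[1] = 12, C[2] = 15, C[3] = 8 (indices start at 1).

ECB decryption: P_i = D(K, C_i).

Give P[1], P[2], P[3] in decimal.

P[1]: D(K, 12) = 4.
P[2]: D(K, 15) = 7.
P[3]: D(K, 8) = 0.

P[1] = 4, P[2] = 7, P[3] = 0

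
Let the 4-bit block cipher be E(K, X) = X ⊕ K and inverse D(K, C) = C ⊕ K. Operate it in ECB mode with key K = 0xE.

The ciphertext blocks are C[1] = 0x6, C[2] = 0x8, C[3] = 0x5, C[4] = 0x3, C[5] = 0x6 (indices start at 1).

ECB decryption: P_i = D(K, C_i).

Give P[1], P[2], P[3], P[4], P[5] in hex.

P[1]: D(K, 0x6) = 0x8.
P[2]: D(K, 0x8) = 0x6.
P[3]: D(K, 0x5) = 0xB.
P[4]: D(K, 0x3) = 0xD.
P[5]: D(K, 0x6) = 0x8.

P[1] = 0x8, P[2] = 0x6, P[3] = 0xB, P[4] = 0xD, P[5] = 0x8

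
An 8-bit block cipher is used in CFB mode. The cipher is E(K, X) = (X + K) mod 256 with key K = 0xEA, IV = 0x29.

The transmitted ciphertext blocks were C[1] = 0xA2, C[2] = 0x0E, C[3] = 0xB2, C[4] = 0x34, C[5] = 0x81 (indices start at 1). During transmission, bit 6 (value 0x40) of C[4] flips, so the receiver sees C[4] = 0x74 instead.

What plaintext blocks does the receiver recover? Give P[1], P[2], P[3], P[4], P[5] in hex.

CFB decryption: P_i = C_i ⊕ E(K, C_{i−1}), with C_{0} = IV.
Only C[4] changed, to 0x74. In CFB, a change in C_i flips the same bit in P_i and garbles P_{i+1}. Decrypting the received ciphertext:
P[1]: E(K, 0x29) = 0x13; 0xA2 ⊕ 0x13 = 0xB1.
P[2]: E(K, 0xA2) = 0x8C; 0x0E ⊕ 0x8C = 0x82.
P[3]: E(K, 0x0E) = 0xF8; 0xB2 ⊕ 0xF8 = 0x4A.
P[4]: E(K, 0xB2) = 0x9C; 0x74 ⊕ 0x9C = 0xE8.
P[5]: E(K, 0x74) = 0x5E; 0x81 ⊕ 0x5E = 0xDF.
Blocks that differ from the original plaintext: P[4], P[5].

P[1] = 0xB1, P[2] = 0x82, P[3] = 0x4A, P[4] = 0xE8, P[5] = 0xDF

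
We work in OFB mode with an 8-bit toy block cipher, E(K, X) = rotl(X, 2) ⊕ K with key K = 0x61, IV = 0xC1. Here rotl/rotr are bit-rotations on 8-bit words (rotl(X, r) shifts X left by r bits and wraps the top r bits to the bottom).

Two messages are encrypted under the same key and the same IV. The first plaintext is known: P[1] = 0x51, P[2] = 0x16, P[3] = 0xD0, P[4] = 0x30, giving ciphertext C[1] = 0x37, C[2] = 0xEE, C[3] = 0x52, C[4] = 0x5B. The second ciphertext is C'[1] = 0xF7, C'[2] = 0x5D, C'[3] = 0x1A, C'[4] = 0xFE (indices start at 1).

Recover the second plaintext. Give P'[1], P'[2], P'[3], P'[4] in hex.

P'[1] = 0x91, P'[2] = 0xA5, P'[3] = 0x98, P'[4] = 0x95

In OFB with a reused IV, both messages share the same keystream S_i, so C_i ⊕ C'_i = P_i ⊕ P'_i and thus P'_i = P_i ⊕ C_i ⊕ C'_i.
P'[1]: 0x51 ⊕ 0x37 ⊕ 0xF7 = 0x91.
P'[2]: 0x16 ⊕ 0xEE ⊕ 0x5D = 0xA5.
P'[3]: 0xD0 ⊕ 0x52 ⊕ 0x1A = 0x98.
P'[4]: 0x30 ⊕ 0x5B ⊕ 0xFE = 0x95.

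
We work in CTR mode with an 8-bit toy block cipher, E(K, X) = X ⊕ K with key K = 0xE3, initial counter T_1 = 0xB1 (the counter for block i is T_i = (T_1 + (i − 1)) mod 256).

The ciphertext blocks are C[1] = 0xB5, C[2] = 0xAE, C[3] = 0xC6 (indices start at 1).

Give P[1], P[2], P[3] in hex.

CTR decryption: S_i = E(K, T_i) where T_i is the counter for block i; P_i = C_i ⊕ S_i.
P[1]: T = 0xB1, S = E(K, T) = 0x52; 0xB5 ⊕ 0x52 = 0xE7.
P[2]: T = 0xB2, S = E(K, T) = 0x51; 0xAE ⊕ 0x51 = 0xFF.
P[3]: T = 0xB3, S = E(K, T) = 0x50; 0xC6 ⊕ 0x50 = 0x96.

P[1] = 0xE7, P[2] = 0xFF, P[3] = 0x96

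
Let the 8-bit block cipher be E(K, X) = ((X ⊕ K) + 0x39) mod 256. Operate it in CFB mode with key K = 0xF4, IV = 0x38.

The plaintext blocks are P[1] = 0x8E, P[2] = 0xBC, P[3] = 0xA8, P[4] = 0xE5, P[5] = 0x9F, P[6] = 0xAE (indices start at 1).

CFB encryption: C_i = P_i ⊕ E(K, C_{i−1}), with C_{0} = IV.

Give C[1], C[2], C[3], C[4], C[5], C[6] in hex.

C[1] = 0x8B, C[2] = 0x04, C[3] = 0x81, C[4] = 0x4B, C[5] = 0x67, C[6] = 0x62

C[1]: E(K, 0x38) = 0x05; 0x8E ⊕ 0x05 = 0x8B.
C[2]: E(K, 0x8B) = 0xB8; 0xBC ⊕ 0xB8 = 0x04.
C[3]: E(K, 0x04) = 0x29; 0xA8 ⊕ 0x29 = 0x81.
C[4]: E(K, 0x81) = 0xAE; 0xE5 ⊕ 0xAE = 0x4B.
C[5]: E(K, 0x4B) = 0xF8; 0x9F ⊕ 0xF8 = 0x67.
C[6]: E(K, 0x67) = 0xCC; 0xAE ⊕ 0xCC = 0x62.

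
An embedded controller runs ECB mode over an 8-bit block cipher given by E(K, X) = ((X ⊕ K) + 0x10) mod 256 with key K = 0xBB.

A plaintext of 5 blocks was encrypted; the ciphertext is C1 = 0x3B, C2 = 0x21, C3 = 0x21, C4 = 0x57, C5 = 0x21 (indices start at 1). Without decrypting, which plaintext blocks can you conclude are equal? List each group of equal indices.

P2 = P3 = P5

ECB encrypts each block independently with the same key, so equal ciphertext blocks imply equal plaintext blocks.
C2 = C3 = C5 = 0x21, so P2 = P3 = P5.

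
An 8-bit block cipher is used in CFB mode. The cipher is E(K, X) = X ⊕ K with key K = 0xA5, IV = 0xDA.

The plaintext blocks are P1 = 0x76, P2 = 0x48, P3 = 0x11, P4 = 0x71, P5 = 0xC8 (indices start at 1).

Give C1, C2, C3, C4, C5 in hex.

C1 = 0x09, C2 = 0xE4, C3 = 0x50, C4 = 0x84, C5 = 0xE9

CFB encryption: C_i = P_i ⊕ E(K, C_{i−1}), with C_{0} = IV.
C1: E(K, 0xDA) = 0x7F; 0x76 ⊕ 0x7F = 0x09.
C2: E(K, 0x09) = 0xAC; 0x48 ⊕ 0xAC = 0xE4.
C3: E(K, 0xE4) = 0x41; 0x11 ⊕ 0x41 = 0x50.
C4: E(K, 0x50) = 0xF5; 0x71 ⊕ 0xF5 = 0x84.
C5: E(K, 0x84) = 0x21; 0xC8 ⊕ 0x21 = 0xE9.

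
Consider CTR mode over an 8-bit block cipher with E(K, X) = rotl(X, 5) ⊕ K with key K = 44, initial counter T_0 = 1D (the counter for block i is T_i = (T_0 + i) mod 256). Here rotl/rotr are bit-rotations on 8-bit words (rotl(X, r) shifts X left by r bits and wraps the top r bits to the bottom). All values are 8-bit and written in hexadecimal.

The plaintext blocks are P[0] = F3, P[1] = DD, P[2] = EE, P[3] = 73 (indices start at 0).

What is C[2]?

C[2] = 49

CTR encryption: S_i = E(K, T_i) where T_i is the counter for block i; C_i = P_i ⊕ S_i.
C[0]: T = 1D, S = E(K, T) = E7; F3 ⊕ E7 = 14.
C[1]: T = 1E, S = E(K, T) = 87; DD ⊕ 87 = 5A.
C[2]: T = 1F, S = E(K, T) = A7; EE ⊕ A7 = 49.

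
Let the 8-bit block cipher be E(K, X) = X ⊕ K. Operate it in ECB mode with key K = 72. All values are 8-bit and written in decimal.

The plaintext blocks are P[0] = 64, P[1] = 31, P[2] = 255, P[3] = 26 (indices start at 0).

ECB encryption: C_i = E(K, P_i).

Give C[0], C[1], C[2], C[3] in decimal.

C[0]: E(K, 64) = 8.
C[1]: E(K, 31) = 87.
C[2]: E(K, 255) = 183.
C[3]: E(K, 26) = 82.

C[0] = 8, C[1] = 87, C[2] = 183, C[3] = 82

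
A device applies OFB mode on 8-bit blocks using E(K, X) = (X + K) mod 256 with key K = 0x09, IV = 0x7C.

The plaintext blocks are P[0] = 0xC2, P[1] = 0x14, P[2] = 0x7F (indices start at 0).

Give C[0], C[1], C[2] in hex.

OFB encryption: S_i = E(K, S_{i−1}) with S_{−1} = IV; C_i = P_i ⊕ S_i.
C[0]: S = E(K, 0x7C) = 0x85; 0xC2 ⊕ 0x85 = 0x47.
C[1]: S = E(K, 0x85) = 0x8E; 0x14 ⊕ 0x8E = 0x9A.
C[2]: S = E(K, 0x8E) = 0x97; 0x7F ⊕ 0x97 = 0xE8.

C[0] = 0x47, C[1] = 0x9A, C[2] = 0xE8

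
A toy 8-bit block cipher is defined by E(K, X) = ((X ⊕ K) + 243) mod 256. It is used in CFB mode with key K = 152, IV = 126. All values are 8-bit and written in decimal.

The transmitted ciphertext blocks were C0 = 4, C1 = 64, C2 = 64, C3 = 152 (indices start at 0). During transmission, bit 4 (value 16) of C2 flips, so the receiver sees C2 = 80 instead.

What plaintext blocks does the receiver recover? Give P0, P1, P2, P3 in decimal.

P0 = 221, P1 = 207, P2 = 155, P3 = 35

CFB decryption: P_i = C_i ⊕ E(K, C_{i−1}), with C_{−1} = IV.
Only C2 changed, to 80. In CFB, a change in C_i flips the same bit in P_i and garbles P_{i+1}. Decrypting the received ciphertext:
P0: E(K, 126) = 217; 4 ⊕ 217 = 221.
P1: E(K, 4) = 143; 64 ⊕ 143 = 207.
P2: E(K, 64) = 203; 80 ⊕ 203 = 155.
P3: E(K, 80) = 187; 152 ⊕ 187 = 35.
Blocks that differ from the original plaintext: P2, P3.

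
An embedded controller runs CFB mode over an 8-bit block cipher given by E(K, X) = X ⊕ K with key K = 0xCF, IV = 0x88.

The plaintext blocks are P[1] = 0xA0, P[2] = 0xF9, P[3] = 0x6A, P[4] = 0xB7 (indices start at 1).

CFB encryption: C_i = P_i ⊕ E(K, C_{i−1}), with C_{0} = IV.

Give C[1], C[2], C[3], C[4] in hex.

C[1] = 0xE7, C[2] = 0xD1, C[3] = 0x74, C[4] = 0x0C

C[1]: E(K, 0x88) = 0x47; 0xA0 ⊕ 0x47 = 0xE7.
C[2]: E(K, 0xE7) = 0x28; 0xF9 ⊕ 0x28 = 0xD1.
C[3]: E(K, 0xD1) = 0x1E; 0x6A ⊕ 0x1E = 0x74.
C[4]: E(K, 0x74) = 0xBB; 0xB7 ⊕ 0xBB = 0x0C.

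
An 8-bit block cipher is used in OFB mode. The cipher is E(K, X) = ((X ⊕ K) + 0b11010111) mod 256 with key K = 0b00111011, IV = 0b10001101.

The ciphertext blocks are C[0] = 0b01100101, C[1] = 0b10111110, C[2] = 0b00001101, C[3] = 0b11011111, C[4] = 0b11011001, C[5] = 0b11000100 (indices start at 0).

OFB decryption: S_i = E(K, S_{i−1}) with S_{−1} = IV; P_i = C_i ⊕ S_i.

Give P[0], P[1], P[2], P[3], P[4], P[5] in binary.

P[0]: S = E(K, 0b10001101) = 0b10001101; 0b01100101 ⊕ 0b10001101 = 0b11101000.
P[1]: S = E(K, 0b10001101) = 0b10001101; 0b10111110 ⊕ 0b10001101 = 0b00110011.
P[2]: S = E(K, 0b10001101) = 0b10001101; 0b00001101 ⊕ 0b10001101 = 0b10000000.
P[3]: S = E(K, 0b10001101) = 0b10001101; 0b11011111 ⊕ 0b10001101 = 0b01010010.
P[4]: S = E(K, 0b10001101) = 0b10001101; 0b11011001 ⊕ 0b10001101 = 0b01010100.
P[5]: S = E(K, 0b10001101) = 0b10001101; 0b11000100 ⊕ 0b10001101 = 0b01001001.

P[0] = 0b11101000, P[1] = 0b00110011, P[2] = 0b10000000, P[3] = 0b01010010, P[4] = 0b01010100, P[5] = 0b01001001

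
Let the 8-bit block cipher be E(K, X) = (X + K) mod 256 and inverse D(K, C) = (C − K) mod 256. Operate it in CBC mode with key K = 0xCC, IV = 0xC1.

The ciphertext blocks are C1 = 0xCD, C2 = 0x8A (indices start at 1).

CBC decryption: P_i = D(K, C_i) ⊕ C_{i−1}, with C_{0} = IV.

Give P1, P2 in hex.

P1 = 0xC0, P2 = 0x73

P1: D(K, 0xCD) = 0x01; 0x01 ⊕ 0xC1 = 0xC0.
P2: D(K, 0x8A) = 0xBE; 0xBE ⊕ 0xCD = 0x73.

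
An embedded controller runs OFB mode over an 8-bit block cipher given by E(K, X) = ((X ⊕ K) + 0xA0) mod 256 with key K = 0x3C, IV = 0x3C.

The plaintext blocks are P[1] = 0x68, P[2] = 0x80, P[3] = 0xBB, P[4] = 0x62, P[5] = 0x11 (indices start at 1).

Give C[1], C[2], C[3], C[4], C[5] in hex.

C[1] = 0xC8, C[2] = 0xBC, C[3] = 0x1B, C[4] = 0x5E, C[5] = 0xB1

OFB encryption: S_i = E(K, S_{i−1}) with S_{0} = IV; C_i = P_i ⊕ S_i.
C[1]: S = E(K, 0x3C) = 0xA0; 0x68 ⊕ 0xA0 = 0xC8.
C[2]: S = E(K, 0xA0) = 0x3C; 0x80 ⊕ 0x3C = 0xBC.
C[3]: S = E(K, 0x3C) = 0xA0; 0xBB ⊕ 0xA0 = 0x1B.
C[4]: S = E(K, 0xA0) = 0x3C; 0x62 ⊕ 0x3C = 0x5E.
C[5]: S = E(K, 0x3C) = 0xA0; 0x11 ⊕ 0xA0 = 0xB1.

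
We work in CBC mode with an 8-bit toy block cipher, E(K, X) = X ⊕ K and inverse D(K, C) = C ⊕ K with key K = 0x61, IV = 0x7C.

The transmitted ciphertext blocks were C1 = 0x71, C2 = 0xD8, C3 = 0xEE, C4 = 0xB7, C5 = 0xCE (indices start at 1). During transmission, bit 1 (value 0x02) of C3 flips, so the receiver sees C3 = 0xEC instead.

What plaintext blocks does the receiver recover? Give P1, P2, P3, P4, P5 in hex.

CBC decryption: P_i = D(K, C_i) ⊕ C_{i−1}, with C_{0} = IV.
Only C3 changed, to 0xEC. In CBC, a change in C_i garbles P_i and flips the same bit in P_{i+1}. Decrypting the received ciphertext:
P1: D(K, 0x71) = 0x10; 0x10 ⊕ 0x7C = 0x6C.
P2: D(K, 0xD8) = 0xB9; 0xB9 ⊕ 0x71 = 0xC8.
P3: D(K, 0xEC) = 0x8D; 0x8D ⊕ 0xD8 = 0x55.
P4: D(K, 0xB7) = 0xD6; 0xD6 ⊕ 0xEC = 0x3A.
P5: D(K, 0xCE) = 0xAF; 0xAF ⊕ 0xB7 = 0x18.
Blocks that differ from the original plaintext: P3, P4.

P1 = 0x6C, P2 = 0xC8, P3 = 0x55, P4 = 0x3A, P5 = 0x18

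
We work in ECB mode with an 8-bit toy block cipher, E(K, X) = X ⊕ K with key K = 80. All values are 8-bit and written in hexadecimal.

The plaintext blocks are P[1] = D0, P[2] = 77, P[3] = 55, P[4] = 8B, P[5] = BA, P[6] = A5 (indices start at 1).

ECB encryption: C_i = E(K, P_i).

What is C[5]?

C[5] = 3A

C[5]: E(K, BA) = 3A.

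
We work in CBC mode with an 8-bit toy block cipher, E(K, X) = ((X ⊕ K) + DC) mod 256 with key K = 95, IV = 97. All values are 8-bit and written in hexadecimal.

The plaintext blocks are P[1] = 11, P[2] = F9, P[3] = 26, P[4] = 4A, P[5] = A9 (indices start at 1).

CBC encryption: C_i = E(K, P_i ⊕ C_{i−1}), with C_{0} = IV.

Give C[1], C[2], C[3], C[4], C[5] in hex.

C[1]: P[1] ⊕ 97 = 86; E(K, 86) = EF.
C[2]: P[2] ⊕ EF = 16; E(K, 16) = 5F.
C[3]: P[3] ⊕ 5F = 79; E(K, 79) = C8.
C[4]: P[4] ⊕ C8 = 82; E(K, 82) = F3.
C[5]: P[5] ⊕ F3 = 5A; E(K, 5A) = AB.

C[1] = EF, C[2] = 5F, C[3] = C8, C[4] = F3, C[5] = AB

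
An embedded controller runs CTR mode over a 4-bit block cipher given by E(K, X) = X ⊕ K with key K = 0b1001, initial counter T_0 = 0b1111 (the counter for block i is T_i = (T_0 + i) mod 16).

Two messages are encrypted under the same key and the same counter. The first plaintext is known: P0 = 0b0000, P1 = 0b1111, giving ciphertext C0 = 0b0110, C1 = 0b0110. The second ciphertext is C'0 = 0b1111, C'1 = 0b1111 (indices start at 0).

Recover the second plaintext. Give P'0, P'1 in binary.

In CTR with a reused counter, both messages share the same keystream S_i, so C_i ⊕ C'_i = P_i ⊕ P'_i and thus P'_i = P_i ⊕ C_i ⊕ C'_i.
P'0: 0b0000 ⊕ 0b0110 ⊕ 0b1111 = 0b1001.
P'1: 0b1111 ⊕ 0b0110 ⊕ 0b1111 = 0b0110.

P'0 = 0b1001, P'1 = 0b0110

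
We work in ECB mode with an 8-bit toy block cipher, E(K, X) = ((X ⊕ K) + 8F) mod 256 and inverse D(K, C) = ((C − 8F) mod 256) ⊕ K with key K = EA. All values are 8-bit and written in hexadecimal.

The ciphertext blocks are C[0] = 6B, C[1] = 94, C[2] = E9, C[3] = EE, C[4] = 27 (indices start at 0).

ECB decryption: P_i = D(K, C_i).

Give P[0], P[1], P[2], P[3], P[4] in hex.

P[0] = 36, P[1] = EF, P[2] = B0, P[3] = B5, P[4] = 72

P[0]: D(K, 6B) = 36.
P[1]: D(K, 94) = EF.
P[2]: D(K, E9) = B0.
P[3]: D(K, EE) = B5.
P[4]: D(K, 27) = 72.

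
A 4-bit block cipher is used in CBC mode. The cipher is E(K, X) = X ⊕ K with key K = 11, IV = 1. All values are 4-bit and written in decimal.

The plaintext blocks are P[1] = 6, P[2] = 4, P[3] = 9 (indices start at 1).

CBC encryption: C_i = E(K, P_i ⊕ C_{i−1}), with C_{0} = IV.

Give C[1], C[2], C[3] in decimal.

C[1] = 12, C[2] = 3, C[3] = 1

C[1]: P[1] ⊕ 1 = 7; E(K, 7) = 12.
C[2]: P[2] ⊕ 12 = 8; E(K, 8) = 3.
C[3]: P[3] ⊕ 3 = 10; E(K, 10) = 1.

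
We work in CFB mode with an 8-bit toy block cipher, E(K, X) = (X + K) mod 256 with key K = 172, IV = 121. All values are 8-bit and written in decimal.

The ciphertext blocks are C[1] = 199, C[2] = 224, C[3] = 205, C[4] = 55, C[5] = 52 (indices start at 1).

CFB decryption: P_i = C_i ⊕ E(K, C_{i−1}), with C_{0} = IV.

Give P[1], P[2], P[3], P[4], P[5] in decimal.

P[1] = 226, P[2] = 147, P[3] = 65, P[4] = 78, P[5] = 215

P[1]: E(K, 121) = 37; 199 ⊕ 37 = 226.
P[2]: E(K, 199) = 115; 224 ⊕ 115 = 147.
P[3]: E(K, 224) = 140; 205 ⊕ 140 = 65.
P[4]: E(K, 205) = 121; 55 ⊕ 121 = 78.
P[5]: E(K, 55) = 227; 52 ⊕ 227 = 215.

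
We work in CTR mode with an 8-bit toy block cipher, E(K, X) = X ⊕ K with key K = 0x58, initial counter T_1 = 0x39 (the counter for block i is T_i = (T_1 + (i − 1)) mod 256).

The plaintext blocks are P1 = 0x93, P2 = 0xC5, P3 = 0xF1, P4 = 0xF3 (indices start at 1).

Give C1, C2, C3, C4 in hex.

C1 = 0xF2, C2 = 0xA7, C3 = 0x92, C4 = 0x97

CTR encryption: S_i = E(K, T_i) where T_i is the counter for block i; C_i = P_i ⊕ S_i.
C1: T = 0x39, S = E(K, T) = 0x61; 0x93 ⊕ 0x61 = 0xF2.
C2: T = 0x3A, S = E(K, T) = 0x62; 0xC5 ⊕ 0x62 = 0xA7.
C3: T = 0x3B, S = E(K, T) = 0x63; 0xF1 ⊕ 0x63 = 0x92.
C4: T = 0x3C, S = E(K, T) = 0x64; 0xF3 ⊕ 0x64 = 0x97.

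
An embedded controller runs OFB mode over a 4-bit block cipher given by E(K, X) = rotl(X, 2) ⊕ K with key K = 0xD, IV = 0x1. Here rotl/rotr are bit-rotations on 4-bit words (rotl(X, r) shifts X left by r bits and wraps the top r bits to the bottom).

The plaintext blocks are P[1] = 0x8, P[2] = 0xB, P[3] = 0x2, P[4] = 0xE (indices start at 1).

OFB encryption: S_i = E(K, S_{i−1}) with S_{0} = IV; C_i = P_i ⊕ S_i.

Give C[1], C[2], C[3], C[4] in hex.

C[1]: S = E(K, 0x1) = 0x9; 0x8 ⊕ 0x9 = 0x1.
C[2]: S = E(K, 0x9) = 0xB; 0xB ⊕ 0xB = 0x0.
C[3]: S = E(K, 0xB) = 0x3; 0x2 ⊕ 0x3 = 0x1.
C[4]: S = E(K, 0x3) = 0x1; 0xE ⊕ 0x1 = 0xF.

C[1] = 0x1, C[2] = 0x0, C[3] = 0x1, C[4] = 0xF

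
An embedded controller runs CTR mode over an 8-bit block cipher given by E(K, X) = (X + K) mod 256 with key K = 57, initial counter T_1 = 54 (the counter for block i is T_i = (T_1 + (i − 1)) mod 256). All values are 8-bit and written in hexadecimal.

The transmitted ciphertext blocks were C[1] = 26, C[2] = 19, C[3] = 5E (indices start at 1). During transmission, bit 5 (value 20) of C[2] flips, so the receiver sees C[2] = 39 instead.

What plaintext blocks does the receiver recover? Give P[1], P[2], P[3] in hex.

P[1] = 8D, P[2] = 95, P[3] = F3

CTR decryption: S_i = E(K, T_i) where T_i is the counter for block i; P_i = C_i ⊕ S_i.
Only C[2] changed, to 39. In CTR, a change in C_i flips the same bit in P_i only; the keystream is unaffected. Decrypting the received ciphertext:
P[1]: T = 54, S = E(K, T) = AB; 26 ⊕ AB = 8D.
P[2]: T = 55, S = E(K, T) = AC; 39 ⊕ AC = 95.
P[3]: T = 56, S = E(K, T) = AD; 5E ⊕ AD = F3.
Blocks that differ from the original plaintext: P[2].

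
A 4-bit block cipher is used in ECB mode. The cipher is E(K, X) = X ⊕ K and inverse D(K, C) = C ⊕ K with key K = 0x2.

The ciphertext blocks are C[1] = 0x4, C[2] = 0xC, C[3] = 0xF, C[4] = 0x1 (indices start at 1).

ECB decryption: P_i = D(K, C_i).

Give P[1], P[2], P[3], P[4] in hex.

P[1]: D(K, 0x4) = 0x6.
P[2]: D(K, 0xC) = 0xE.
P[3]: D(K, 0xF) = 0xD.
P[4]: D(K, 0x1) = 0x3.

P[1] = 0x6, P[2] = 0xE, P[3] = 0xD, P[4] = 0x3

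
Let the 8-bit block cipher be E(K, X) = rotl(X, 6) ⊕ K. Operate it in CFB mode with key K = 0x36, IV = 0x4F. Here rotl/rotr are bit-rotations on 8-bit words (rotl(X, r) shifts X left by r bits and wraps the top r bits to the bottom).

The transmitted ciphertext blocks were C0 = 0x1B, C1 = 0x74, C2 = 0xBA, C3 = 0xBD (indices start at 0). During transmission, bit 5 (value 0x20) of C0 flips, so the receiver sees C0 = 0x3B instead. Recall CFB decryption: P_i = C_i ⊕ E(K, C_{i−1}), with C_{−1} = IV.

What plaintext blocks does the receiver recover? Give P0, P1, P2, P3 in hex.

Only C0 changed, to 0x3B. In CFB, a change in C_i flips the same bit in P_i and garbles P_{i+1}. Decrypting the received ciphertext:
P0: E(K, 0x4F) = 0xE5; 0x3B ⊕ 0xE5 = 0xDE.
P1: E(K, 0x3B) = 0xF8; 0x74 ⊕ 0xF8 = 0x8C.
P2: E(K, 0x74) = 0x2B; 0xBA ⊕ 0x2B = 0x91.
P3: E(K, 0xBA) = 0x98; 0xBD ⊕ 0x98 = 0x25.
Blocks that differ from the original plaintext: P0, P1.

P0 = 0xDE, P1 = 0x8C, P2 = 0x91, P3 = 0x25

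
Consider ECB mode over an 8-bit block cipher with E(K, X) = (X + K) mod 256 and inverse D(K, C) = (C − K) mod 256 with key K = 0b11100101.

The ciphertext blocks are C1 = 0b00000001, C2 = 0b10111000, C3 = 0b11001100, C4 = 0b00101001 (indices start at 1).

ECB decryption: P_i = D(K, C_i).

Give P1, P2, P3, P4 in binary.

P1: D(K, 0b00000001) = 0b00011100.
P2: D(K, 0b10111000) = 0b11010011.
P3: D(K, 0b11001100) = 0b11100111.
P4: D(K, 0b00101001) = 0b01000100.

P1 = 0b00011100, P2 = 0b11010011, P3 = 0b11100111, P4 = 0b01000100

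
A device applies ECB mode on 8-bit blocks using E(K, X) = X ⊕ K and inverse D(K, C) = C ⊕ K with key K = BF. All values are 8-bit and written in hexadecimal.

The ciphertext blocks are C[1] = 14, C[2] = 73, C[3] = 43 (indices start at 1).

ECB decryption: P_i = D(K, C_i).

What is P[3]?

P[3] = FC

P[3]: D(K, 43) = FC.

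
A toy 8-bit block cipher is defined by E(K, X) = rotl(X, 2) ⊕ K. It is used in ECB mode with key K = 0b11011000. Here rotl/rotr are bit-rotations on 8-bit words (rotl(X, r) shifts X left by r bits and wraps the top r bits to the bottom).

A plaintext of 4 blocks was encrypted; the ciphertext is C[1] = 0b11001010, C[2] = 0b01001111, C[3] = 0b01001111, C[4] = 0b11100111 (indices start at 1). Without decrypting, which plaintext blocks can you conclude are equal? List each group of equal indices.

ECB encrypts each block independently with the same key, so equal ciphertext blocks imply equal plaintext blocks.
C[2] = C[3] = 0b01001111, so P[2] = P[3].

P[2] = P[3]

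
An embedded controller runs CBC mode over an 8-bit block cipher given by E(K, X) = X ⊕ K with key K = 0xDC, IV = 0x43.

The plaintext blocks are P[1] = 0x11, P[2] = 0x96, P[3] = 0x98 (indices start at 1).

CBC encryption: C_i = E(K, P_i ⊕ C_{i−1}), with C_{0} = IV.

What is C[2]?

C[2] = 0xC4

C[1]: P[1] ⊕ 0x43 = 0x52; E(K, 0x52) = 0x8E.
C[2]: P[2] ⊕ 0x8E = 0x18; E(K, 0x18) = 0xC4.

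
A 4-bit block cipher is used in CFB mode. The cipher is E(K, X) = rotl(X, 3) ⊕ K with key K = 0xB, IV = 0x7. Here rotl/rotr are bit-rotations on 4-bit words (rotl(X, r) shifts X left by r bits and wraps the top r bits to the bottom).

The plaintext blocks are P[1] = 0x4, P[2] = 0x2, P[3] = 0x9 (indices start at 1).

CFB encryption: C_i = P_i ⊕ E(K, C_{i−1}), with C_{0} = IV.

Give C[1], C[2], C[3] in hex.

C[1]: E(K, 0x7) = 0x0; 0x4 ⊕ 0x0 = 0x4.
C[2]: E(K, 0x4) = 0x9; 0x2 ⊕ 0x9 = 0xB.
C[3]: E(K, 0xB) = 0x6; 0x9 ⊕ 0x6 = 0xF.

C[1] = 0x4, C[2] = 0xB, C[3] = 0xF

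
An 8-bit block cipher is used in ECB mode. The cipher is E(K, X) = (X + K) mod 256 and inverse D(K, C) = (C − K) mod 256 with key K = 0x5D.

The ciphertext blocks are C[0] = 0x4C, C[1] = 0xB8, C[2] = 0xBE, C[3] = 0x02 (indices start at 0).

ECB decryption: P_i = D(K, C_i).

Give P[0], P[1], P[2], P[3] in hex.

P[0] = 0xEF, P[1] = 0x5B, P[2] = 0x61, P[3] = 0xA5

P[0]: D(K, 0x4C) = 0xEF.
P[1]: D(K, 0xB8) = 0x5B.
P[2]: D(K, 0xBE) = 0x61.
P[3]: D(K, 0x02) = 0xA5.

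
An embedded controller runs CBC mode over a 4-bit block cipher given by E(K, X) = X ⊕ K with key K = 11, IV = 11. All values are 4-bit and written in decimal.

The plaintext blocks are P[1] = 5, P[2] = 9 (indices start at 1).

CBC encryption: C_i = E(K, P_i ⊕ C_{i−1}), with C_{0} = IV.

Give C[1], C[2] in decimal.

C[1] = 5, C[2] = 7

C[1]: P[1] ⊕ 11 = 14; E(K, 14) = 5.
C[2]: P[2] ⊕ 5 = 12; E(K, 12) = 7.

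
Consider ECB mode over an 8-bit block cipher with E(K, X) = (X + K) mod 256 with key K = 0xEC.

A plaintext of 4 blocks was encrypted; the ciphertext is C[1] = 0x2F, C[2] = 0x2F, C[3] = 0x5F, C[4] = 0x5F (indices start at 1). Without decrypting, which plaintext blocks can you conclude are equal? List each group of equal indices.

P[1] = P[2]; P[3] = P[4]

ECB encrypts each block independently with the same key, so equal ciphertext blocks imply equal plaintext blocks.
C[1] = C[2] = 0x2F, so P[1] = P[2].
C[3] = C[4] = 0x5F, so P[3] = P[4].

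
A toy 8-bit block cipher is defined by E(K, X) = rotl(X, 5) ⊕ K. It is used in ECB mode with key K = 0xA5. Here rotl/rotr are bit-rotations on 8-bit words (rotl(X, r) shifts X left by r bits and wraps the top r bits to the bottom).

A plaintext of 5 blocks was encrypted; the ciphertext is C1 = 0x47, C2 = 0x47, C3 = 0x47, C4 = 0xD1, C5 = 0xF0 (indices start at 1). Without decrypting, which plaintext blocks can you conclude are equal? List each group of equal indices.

P1 = P2 = P3

ECB encrypts each block independently with the same key, so equal ciphertext blocks imply equal plaintext blocks.
C1 = C2 = C3 = 0x47, so P1 = P2 = P3.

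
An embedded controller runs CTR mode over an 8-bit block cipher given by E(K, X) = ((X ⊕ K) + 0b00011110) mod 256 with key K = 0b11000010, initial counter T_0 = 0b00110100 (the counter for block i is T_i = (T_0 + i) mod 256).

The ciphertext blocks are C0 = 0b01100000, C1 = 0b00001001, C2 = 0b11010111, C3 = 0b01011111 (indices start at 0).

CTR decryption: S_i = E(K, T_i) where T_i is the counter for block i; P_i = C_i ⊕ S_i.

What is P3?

P3: T = 0b00110111, S = E(K, T) = 0b00010011; 0b01011111 ⊕ 0b00010011 = 0b01001100.

P3 = 0b01001100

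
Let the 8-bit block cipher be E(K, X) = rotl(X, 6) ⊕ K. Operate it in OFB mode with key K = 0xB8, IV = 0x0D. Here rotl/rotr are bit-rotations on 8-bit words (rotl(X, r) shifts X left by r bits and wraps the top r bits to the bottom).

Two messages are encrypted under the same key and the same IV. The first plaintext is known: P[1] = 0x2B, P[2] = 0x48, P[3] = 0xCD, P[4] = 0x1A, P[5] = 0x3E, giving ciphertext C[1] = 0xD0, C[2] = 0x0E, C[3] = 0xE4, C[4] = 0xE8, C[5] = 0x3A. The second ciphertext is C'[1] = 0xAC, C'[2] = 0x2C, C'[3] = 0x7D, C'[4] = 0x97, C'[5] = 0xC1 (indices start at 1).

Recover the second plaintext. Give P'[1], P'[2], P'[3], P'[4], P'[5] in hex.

In OFB with a reused IV, both messages share the same keystream S_i, so C_i ⊕ C'_i = P_i ⊕ P'_i and thus P'_i = P_i ⊕ C_i ⊕ C'_i.
P'[1]: 0x2B ⊕ 0xD0 ⊕ 0xAC = 0x57.
P'[2]: 0x48 ⊕ 0x0E ⊕ 0x2C = 0x6A.
P'[3]: 0xCD ⊕ 0xE4 ⊕ 0x7D = 0x54.
P'[4]: 0x1A ⊕ 0xE8 ⊕ 0x97 = 0x65.
P'[5]: 0x3E ⊕ 0x3A ⊕ 0xC1 = 0xC5.

P'[1] = 0x57, P'[2] = 0x6A, P'[3] = 0x54, P'[4] = 0x65, P'[5] = 0xC5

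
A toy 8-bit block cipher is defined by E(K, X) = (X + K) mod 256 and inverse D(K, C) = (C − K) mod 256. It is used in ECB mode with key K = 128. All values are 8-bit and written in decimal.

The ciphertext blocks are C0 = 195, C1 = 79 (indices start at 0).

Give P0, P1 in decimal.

ECB decryption: P_i = D(K, C_i).
P0: D(K, 195) = 67.
P1: D(K, 79) = 207.

P0 = 67, P1 = 207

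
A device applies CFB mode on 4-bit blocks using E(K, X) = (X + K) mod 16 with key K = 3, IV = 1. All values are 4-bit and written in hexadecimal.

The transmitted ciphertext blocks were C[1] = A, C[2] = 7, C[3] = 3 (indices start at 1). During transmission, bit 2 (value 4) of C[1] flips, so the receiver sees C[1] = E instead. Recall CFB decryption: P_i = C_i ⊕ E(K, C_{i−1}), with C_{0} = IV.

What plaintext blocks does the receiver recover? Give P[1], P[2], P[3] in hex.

Only C[1] changed, to E. In CFB, a change in C_i flips the same bit in P_i and garbles P_{i+1}. Decrypting the received ciphertext:
P[1]: E(K, 1) = 4; E ⊕ 4 = A.
P[2]: E(K, E) = 1; 7 ⊕ 1 = 6.
P[3]: E(K, 7) = A; 3 ⊕ A = 9.
Blocks that differ from the original plaintext: P[1], P[2].

P[1] = A, P[2] = 6, P[3] = 9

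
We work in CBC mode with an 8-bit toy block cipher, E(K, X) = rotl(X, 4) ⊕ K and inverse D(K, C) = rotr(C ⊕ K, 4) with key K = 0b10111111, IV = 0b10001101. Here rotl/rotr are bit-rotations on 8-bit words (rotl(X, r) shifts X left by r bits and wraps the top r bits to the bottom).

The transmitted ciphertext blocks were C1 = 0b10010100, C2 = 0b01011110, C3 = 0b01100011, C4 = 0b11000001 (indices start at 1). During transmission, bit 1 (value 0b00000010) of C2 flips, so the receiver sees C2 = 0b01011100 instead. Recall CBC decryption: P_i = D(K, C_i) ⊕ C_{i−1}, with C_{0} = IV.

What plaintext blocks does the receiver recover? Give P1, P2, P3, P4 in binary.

Only C2 changed, to 0b01011100. In CBC, a change in C_i garbles P_i and flips the same bit in P_{i+1}. Decrypting the received ciphertext:
P1: D(K, 0b10010100) = 0b10110010; 0b10110010 ⊕ 0b10001101 = 0b00111111.
P2: D(K, 0b01011100) = 0b00111110; 0b00111110 ⊕ 0b10010100 = 0b10101010.
P3: D(K, 0b01100011) = 0b11001101; 0b11001101 ⊕ 0b01011100 = 0b10010001.
P4: D(K, 0b11000001) = 0b11100111; 0b11100111 ⊕ 0b01100011 = 0b10000100.
Blocks that differ from the original plaintext: P2, P3.

P1 = 0b00111111, P2 = 0b10101010, P3 = 0b10010001, P4 = 0b10000100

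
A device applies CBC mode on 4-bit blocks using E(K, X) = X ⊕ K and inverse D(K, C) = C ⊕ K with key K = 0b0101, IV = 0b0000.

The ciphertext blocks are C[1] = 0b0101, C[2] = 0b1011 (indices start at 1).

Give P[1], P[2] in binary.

P[1] = 0b0000, P[2] = 0b1011

CBC decryption: P_i = D(K, C_i) ⊕ C_{i−1}, with C_{0} = IV.
P[1]: D(K, 0b0101) = 0b0000; 0b0000 ⊕ 0b0000 = 0b0000.
P[2]: D(K, 0b1011) = 0b1110; 0b1110 ⊕ 0b0101 = 0b1011.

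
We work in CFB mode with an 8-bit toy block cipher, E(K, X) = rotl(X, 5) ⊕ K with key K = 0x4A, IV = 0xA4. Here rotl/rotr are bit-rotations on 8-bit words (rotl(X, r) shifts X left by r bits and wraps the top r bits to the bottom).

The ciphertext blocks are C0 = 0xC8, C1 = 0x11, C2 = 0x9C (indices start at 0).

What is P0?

CFB decryption: P_i = C_i ⊕ E(K, C_{i−1}), with C_{−1} = IV.
P0: E(K, 0xA4) = 0xDE; 0xC8 ⊕ 0xDE = 0x16.

P0 = 0x16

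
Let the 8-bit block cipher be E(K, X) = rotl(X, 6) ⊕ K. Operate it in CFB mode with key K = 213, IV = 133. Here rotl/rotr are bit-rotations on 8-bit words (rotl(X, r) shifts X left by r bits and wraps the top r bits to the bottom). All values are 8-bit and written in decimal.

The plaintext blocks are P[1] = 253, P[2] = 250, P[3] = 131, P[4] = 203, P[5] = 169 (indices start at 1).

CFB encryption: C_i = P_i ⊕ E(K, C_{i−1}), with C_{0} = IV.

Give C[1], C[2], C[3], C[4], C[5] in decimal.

C[1] = 73, C[2] = 125, C[3] = 9, C[4] = 92, C[5] = 107

C[1]: E(K, 133) = 180; 253 ⊕ 180 = 73.
C[2]: E(K, 73) = 135; 250 ⊕ 135 = 125.
C[3]: E(K, 125) = 138; 131 ⊕ 138 = 9.
C[4]: E(K, 9) = 151; 203 ⊕ 151 = 92.
C[5]: E(K, 92) = 194; 169 ⊕ 194 = 107.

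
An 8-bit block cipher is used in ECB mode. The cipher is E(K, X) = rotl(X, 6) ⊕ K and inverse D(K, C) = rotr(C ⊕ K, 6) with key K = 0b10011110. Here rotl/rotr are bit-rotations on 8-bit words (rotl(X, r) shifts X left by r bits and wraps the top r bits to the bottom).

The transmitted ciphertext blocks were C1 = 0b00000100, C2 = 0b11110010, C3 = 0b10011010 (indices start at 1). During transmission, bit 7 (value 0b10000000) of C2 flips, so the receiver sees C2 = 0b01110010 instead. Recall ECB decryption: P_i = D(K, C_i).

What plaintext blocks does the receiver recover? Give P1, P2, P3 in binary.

Only C2 changed, to 0b01110010. In ECB, a change in C_i affects only P_i. Decrypting the received ciphertext:
P1: D(K, 0b00000100) = 0b01101010.
P2: D(K, 0b01110010) = 0b10110011.
P3: D(K, 0b10011010) = 0b00010000.
Blocks that differ from the original plaintext: P2.

P1 = 0b01101010, P2 = 0b10110011, P3 = 0b00010000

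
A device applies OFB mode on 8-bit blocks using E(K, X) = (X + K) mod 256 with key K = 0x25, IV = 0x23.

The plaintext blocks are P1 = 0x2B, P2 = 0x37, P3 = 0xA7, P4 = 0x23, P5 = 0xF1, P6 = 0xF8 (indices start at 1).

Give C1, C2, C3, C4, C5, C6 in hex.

OFB encryption: S_i = E(K, S_{i−1}) with S_{0} = IV; C_i = P_i ⊕ S_i.
C1: S = E(K, 0x23) = 0x48; 0x2B ⊕ 0x48 = 0x63.
C2: S = E(K, 0x48) = 0x6D; 0x37 ⊕ 0x6D = 0x5A.
C3: S = E(K, 0x6D) = 0x92; 0xA7 ⊕ 0x92 = 0x35.
C4: S = E(K, 0x92) = 0xB7; 0x23 ⊕ 0xB7 = 0x94.
C5: S = E(K, 0xB7) = 0xDC; 0xF1 ⊕ 0xDC = 0x2D.
C6: S = E(K, 0xDC) = 0x01; 0xF8 ⊕ 0x01 = 0xF9.

C1 = 0x63, C2 = 0x5A, C3 = 0x35, C4 = 0x94, C5 = 0x2D, C6 = 0xF9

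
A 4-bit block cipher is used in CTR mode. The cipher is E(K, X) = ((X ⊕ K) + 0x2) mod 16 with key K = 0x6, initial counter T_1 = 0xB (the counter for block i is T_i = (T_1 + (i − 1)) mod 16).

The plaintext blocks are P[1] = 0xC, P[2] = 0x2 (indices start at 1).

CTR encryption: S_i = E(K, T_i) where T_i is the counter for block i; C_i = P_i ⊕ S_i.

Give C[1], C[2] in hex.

C[1]: T = 0xB, S = E(K, T) = 0xF; 0xC ⊕ 0xF = 0x3.
C[2]: T = 0xC, S = E(K, T) = 0xC; 0x2 ⊕ 0xC = 0xE.

C[1] = 0x3, C[2] = 0xE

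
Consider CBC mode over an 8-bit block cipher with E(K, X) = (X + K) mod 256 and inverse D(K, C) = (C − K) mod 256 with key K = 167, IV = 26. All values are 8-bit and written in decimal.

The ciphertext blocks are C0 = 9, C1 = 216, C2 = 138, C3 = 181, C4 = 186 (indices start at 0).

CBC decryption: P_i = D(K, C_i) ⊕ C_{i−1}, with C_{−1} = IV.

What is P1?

P1: D(K, 216) = 49; 49 ⊕ 9 = 56.

P1 = 56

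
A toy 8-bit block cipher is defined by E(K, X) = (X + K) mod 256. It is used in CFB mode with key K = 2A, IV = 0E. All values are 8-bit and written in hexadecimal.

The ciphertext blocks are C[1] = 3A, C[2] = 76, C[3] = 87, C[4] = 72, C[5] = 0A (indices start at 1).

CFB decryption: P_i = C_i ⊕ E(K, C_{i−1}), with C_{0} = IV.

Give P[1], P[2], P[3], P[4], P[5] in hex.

P[1]: E(K, 0E) = 38; 3A ⊕ 38 = 02.
P[2]: E(K, 3A) = 64; 76 ⊕ 64 = 12.
P[3]: E(K, 76) = A0; 87 ⊕ A0 = 27.
P[4]: E(K, 87) = B1; 72 ⊕ B1 = C3.
P[5]: E(K, 72) = 9C; 0A ⊕ 9C = 96.

P[1] = 02, P[2] = 12, P[3] = 27, P[4] = C3, P[5] = 96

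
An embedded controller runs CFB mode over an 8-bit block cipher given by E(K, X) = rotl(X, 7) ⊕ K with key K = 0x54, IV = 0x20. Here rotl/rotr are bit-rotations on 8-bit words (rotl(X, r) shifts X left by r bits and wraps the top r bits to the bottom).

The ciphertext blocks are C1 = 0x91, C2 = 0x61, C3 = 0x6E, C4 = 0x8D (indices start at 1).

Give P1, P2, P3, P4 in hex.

CFB decryption: P_i = C_i ⊕ E(K, C_{i−1}), with C_{0} = IV.
P1: E(K, 0x20) = 0x44; 0x91 ⊕ 0x44 = 0xD5.
P2: E(K, 0x91) = 0x9C; 0x61 ⊕ 0x9C = 0xFD.
P3: E(K, 0x61) = 0xE4; 0x6E ⊕ 0xE4 = 0x8A.
P4: E(K, 0x6E) = 0x63; 0x8D ⊕ 0x63 = 0xEE.

P1 = 0xD5, P2 = 0xFD, P3 = 0x8A, P4 = 0xEE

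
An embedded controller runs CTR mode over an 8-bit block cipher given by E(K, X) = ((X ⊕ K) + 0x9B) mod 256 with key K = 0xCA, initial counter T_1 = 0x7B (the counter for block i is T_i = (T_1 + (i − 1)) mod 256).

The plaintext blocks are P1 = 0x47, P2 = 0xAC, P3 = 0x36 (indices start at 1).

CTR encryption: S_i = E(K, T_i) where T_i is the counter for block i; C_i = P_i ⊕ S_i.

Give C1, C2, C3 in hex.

C1 = 0x0B, C2 = 0xFD, C3 = 0x64

C1: T = 0x7B, S = E(K, T) = 0x4C; 0x47 ⊕ 0x4C = 0x0B.
C2: T = 0x7C, S = E(K, T) = 0x51; 0xAC ⊕ 0x51 = 0xFD.
C3: T = 0x7D, S = E(K, T) = 0x52; 0x36 ⊕ 0x52 = 0x64.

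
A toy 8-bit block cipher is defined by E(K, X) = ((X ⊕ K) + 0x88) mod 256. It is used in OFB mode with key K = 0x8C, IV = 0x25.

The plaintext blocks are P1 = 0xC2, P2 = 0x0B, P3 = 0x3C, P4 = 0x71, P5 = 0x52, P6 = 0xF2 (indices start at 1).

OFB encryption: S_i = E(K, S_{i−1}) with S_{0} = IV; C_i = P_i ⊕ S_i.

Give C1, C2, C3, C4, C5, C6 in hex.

C1 = 0xF3, C2 = 0x4E, C3 = 0x6D, C4 = 0x14, C5 = 0x23, C6 = 0x77

C1: S = E(K, 0x25) = 0x31; 0xC2 ⊕ 0x31 = 0xF3.
C2: S = E(K, 0x31) = 0x45; 0x0B ⊕ 0x45 = 0x4E.
C3: S = E(K, 0x45) = 0x51; 0x3C ⊕ 0x51 = 0x6D.
C4: S = E(K, 0x51) = 0x65; 0x71 ⊕ 0x65 = 0x14.
C5: S = E(K, 0x65) = 0x71; 0x52 ⊕ 0x71 = 0x23.
C6: S = E(K, 0x71) = 0x85; 0xF2 ⊕ 0x85 = 0x77.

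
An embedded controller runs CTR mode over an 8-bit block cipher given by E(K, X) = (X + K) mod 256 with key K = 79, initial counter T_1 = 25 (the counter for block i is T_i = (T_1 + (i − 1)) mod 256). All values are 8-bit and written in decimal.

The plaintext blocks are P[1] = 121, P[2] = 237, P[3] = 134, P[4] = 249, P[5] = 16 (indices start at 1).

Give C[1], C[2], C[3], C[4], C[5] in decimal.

C[1] = 17, C[2] = 132, C[3] = 236, C[4] = 146, C[5] = 124

CTR encryption: S_i = E(K, T_i) where T_i is the counter for block i; C_i = P_i ⊕ S_i.
C[1]: T = 25, S = E(K, T) = 104; 121 ⊕ 104 = 17.
C[2]: T = 26, S = E(K, T) = 105; 237 ⊕ 105 = 132.
C[3]: T = 27, S = E(K, T) = 106; 134 ⊕ 106 = 236.
C[4]: T = 28, S = E(K, T) = 107; 249 ⊕ 107 = 146.
C[5]: T = 29, S = E(K, T) = 108; 16 ⊕ 108 = 124.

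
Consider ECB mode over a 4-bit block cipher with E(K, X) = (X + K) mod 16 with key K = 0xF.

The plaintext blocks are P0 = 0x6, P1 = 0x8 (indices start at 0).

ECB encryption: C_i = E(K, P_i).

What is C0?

C0: E(K, 0x6) = 0x5.

C0 = 0x5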